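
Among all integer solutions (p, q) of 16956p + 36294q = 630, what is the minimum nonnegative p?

gcd(36294, 16956) = 6  (36294 = 2*16956 + 2382, 16956 = 7*2382 + 282, 2382 = 8*282 + 126, 282 = 2*126 + 30, 126 = 4*30 + 6, 30 = 5*6).
6 divides 630, so solutions exist.
Back-substituting, 16956*(-1158) + 36294*(541) = 6.
Scale by 630/6 = 105: (p₀, q₀) = (-121590, 56805).
General solution: p = -121590 + 6049t, q = 56805 - 2826t for integer t.
p ≥ 0: smallest is -121590 mod 6049 = 5439 (at t = 21), with q = -2541.

5439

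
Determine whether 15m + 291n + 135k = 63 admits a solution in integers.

yes

gcd(291, 15) = 3  (291 = 19·15 + 6, 15 = 2·6 + 3, 6 = 2·3).
gcd(3, 135) = 3.
3 divides 63, so integer solutions exist.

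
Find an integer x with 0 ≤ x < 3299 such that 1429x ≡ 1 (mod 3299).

gcd(3299, 1429) = 1  (3299 = 2*1429 + 441, 1429 = 3*441 + 106, 441 = 4*106 + 17, 106 = 6*17 + 4, 17 = 4*4 + 1, 4 = 4*1).
Back-substituting, 1429*(-778) + 3299*(337) = 1.
So 1429*-778 ≡ 1 (mod 3299), and -778 mod 3299 = 2521.

2521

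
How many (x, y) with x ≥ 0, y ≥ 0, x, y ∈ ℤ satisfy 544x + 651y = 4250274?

12

gcd(651, 544) = 1  (651 = 1*544 + 107, 544 = 5*107 + 9, 107 = 11*9 + 8, 9 = 1*8 + 1, 8 = 8*1).
Back-substituting, 544*(73) + 651*(-61) = 1.
Scale by 4250274: one solution is (310270002, -259266714). Reduce x mod 651: (147, 6406).
General: x = 147 + 651t, y = 6406 - 544t.
x ≥ 0 ⇒ t ≥ 0; y ≥ 0 ⇒ t ≤ 11. So t ∈ [0, 11]: 12 solutions.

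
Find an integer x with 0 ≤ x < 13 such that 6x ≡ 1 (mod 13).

gcd(13, 6) = 1  (13 = 2×6 + 1, 6 = 6×1).
Back-substituting, 6×(-2) + 13×(1) = 1.
So 6×-2 ≡ 1 (mod 13), and -2 mod 13 = 11.

11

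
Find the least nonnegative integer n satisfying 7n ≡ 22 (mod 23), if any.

13

gcd(23, 7) = 1.
1 divides 22, so solutions exist.
By Bézout, 7×(10) + 23×(-3) = 1.
So 7×(10) ≡ 1 (mod 23); multiply by 22: n ≡ 220 (mod 23).
Smallest nonnegative: n = 220 mod 23 = 13.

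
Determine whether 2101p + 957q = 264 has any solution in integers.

gcd(2101, 957):
  2101 = 2*957 + 187
  957 = 5*187 + 22
  187 = 8*22 + 11
  22 = 2*11
so gcd(2101, 957) = 11.
11 divides 264, so integer solutions exist.

yes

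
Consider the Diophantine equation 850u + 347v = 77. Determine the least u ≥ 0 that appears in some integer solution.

65

gcd(850, 347):
  850 = 2×347 + 156
  347 = 2×156 + 35
  156 = 4×35 + 16
  35 = 2×16 + 3
  16 = 5×3 + 1
  3 = 3×1
so gcd(850, 347) = 1.
1 divides 77, so solutions exist.
Back-substitute for Bézout coefficients:
  1 = 16 - 5×3
  ... = 850×(109) + 347×(-267)
Scale by 77/1 = 77: (u₀, v₀) = (8393, -20559).
General solution: u = 8393 + 347t, v = -20559 - 850t for integer t.
u ≥ 0: smallest is 8393 mod 347 = 65 (at t = -24), with v = -159.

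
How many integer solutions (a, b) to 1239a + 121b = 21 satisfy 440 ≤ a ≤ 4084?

31

gcd(1239, 121):
  1239 = 10*121 + 29
  121 = 4*29 + 5
  29 = 5*5 + 4
  5 = 1*4 + 1
  4 = 4*1
so gcd(1239, 121) = 1.
Back-substitute for Bézout coefficients:
  1 = 5 - 1*4
  ... = 1239*(-25) + 121*(256)
Scale by 21: particular solution (-525, 5376); reduce a mod 121: (80, -819).
General solution: a = 80 + 121t, b = -819 - 1239t for integer t.
440 ≤ 80 + 121t ≤ 4084 gives t ∈ [3, 33], which is 31 values.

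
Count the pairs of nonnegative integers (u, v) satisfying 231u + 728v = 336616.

gcd(728, 231) = 7.
By Bézout, 231×(41) + 728×(-13) = 7.
One solution: (80, 437).
General: u = 80 + 104t, v = 437 - 33t.
u ≥ 0 ⇒ t ≥ 0; v ≥ 0 ⇒ t ≤ 13. So t ∈ [0, 13]: 14 solutions.

14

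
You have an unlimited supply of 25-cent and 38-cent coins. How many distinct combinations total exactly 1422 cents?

Need nonnegative integers with 25j + 38k = 1422.
gcd(25, 38) = 1, and 25·(-3) + 38·(2) = 1.
So (j₀, k₀) = (-4266, 2844); general j = -4266 + 38t, k = 2844 - 25t.
j ≥ 0 ⇒ t ≥ 113; k ≥ 0 ⇒ t ≤ 113. That's 1 value of t.

1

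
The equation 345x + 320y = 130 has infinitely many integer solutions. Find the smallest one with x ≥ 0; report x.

18

gcd(345, 320):
  345 = 1×320 + 25
  320 = 12×25 + 20
  25 = 1×20 + 5
  20 = 4×5
so gcd(345, 320) = 5.
5 divides 130, so solutions exist.
Back-substitute for Bézout coefficients:
  5 = 25 - 1×20
  ... = 345×(13) + 320×(-14)
Scale by 130/5 = 26: (x₀, y₀) = (338, -364).
General solution: x = 338 + 64t, y = -364 - 69t for integer t.
x ≥ 0: smallest is 338 mod 64 = 18 (at t = -5), with y = -19.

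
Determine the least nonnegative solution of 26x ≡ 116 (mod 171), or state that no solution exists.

gcd(171, 26) = 1.
1 divides 116, so solutions exist.
By Bézout, 26·(-46) + 171·(7) = 1.
So 26·(-46) ≡ 1 (mod 171); multiply by 116: x ≡ -5336 (mod 171).
Smallest nonnegative: x = -5336 mod 171 = 136.

136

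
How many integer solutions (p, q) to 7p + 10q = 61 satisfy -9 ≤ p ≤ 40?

gcd(10, 7) = 1  (10 = 1×7 + 3, 7 = 2×3 + 1, 3 = 3×1).
Back-substituting, 7×(3) + 10×(-2) = 1.
Scale by 61: particular solution (183, -122); reduce p mod 10: (3, 4).
General solution: p = 3 + 10t, q = 4 - 7t for integer t.
-9 ≤ 3 + 10t ≤ 40 gives t ∈ [-1, 3], which is 5 values.

5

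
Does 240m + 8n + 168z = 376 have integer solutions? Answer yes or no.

yes

gcd(240, 8):
  240 = 30·8
so gcd(240, 8) = 8.
gcd(8, 168) = 8.
8 divides 376, so integer solutions exist.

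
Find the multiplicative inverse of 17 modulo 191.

gcd(191, 17) = 1.
By Bézout, 17·(45) + 191·(-4) = 1.
So 17·45 ≡ 1 (mod 191), and 45 mod 191 = 45.

45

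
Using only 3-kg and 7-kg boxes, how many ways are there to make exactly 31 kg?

2

Need nonnegative integers with 3j + 7k = 31.
gcd(3, 7) = 1, and 3·(-2) + 7·(1) = 1.
So (j₀, k₀) = (-62, 31); general j = -62 + 7t, k = 31 - 3t.
j ≥ 0 ⇒ t ≥ 9; k ≥ 0 ⇒ t ≤ 10. That's 2 values of t.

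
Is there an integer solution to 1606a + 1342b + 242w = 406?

no

gcd(1606, 1342):
  1606 = 1·1342 + 264
  1342 = 5·264 + 22
  264 = 12·22
so gcd(1606, 1342) = 22.
gcd(22, 242) = 22.
22 does not divide 406 (remainder 10), so no integer solutions.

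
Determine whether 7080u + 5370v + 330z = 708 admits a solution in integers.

gcd(7080, 5370):
  7080 = 1·5370 + 1710
  5370 = 3·1710 + 240
  1710 = 7·240 + 30
  240 = 8·30
so gcd(7080, 5370) = 30.
gcd(30, 330) = 30.
30 does not divide 708 (remainder 18), so no integer solutions.

no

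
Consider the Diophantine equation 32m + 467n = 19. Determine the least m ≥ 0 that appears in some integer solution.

gcd(467, 32):
  467 = 14×32 + 19
  32 = 1×19 + 13
  19 = 1×13 + 6
  13 = 2×6 + 1
  6 = 6×1
so gcd(467, 32) = 1.
1 divides 19, so solutions exist.
Back-substitute for Bézout coefficients:
  1 = 13 - 2×6
  ... = 32×(73) + 467×(-5)
Scale by 19/1 = 19: (m₀, n₀) = (1387, -95).
General solution: m = 1387 + 467t, n = -95 - 32t for integer t.
m ≥ 0: smallest is 1387 mod 467 = 453 (at t = -2), with n = -31.

453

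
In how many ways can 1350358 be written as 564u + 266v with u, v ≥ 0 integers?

gcd(564, 266):
  564 = 2×266 + 32
  266 = 8×32 + 10
  32 = 3×10 + 2
  10 = 5×2
so gcd(564, 266) = 2.
Back-substitute for Bézout coefficients:
  2 = 32 - 3×10
  ... = 564×(25) + 266×(-53)
Scale by 675179: one solution is (16879475, -35784487). Reduce u mod 133: (46, 4979).
General: u = 46 + 133t, v = 4979 - 282t.
u ≥ 0 ⇒ t ≥ 0; v ≥ 0 ⇒ t ≤ 17. So t ∈ [0, 17]: 18 solutions.

18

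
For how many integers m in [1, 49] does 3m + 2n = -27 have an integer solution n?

25

gcd(3, 2) = 1  (3 = 1×2 + 1, 2 = 2×1).
Back-substituting, 3×(1) + 2×(-1) = 1.
Scale by -27: particular solution (-27, 27); reduce m mod 2: (1, -15).
General solution: m = 1 + 2t, n = -15 - 3t for integer t.
1 ≤ 1 + 2t ≤ 49 gives t ∈ [0, 24], which is 25 values.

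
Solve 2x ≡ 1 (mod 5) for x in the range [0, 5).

3

gcd(5, 2):
  5 = 2·2 + 1
  2 = 2·1
so gcd(5, 2) = 1.
Back-substitute for Bézout coefficients:
  1 = 5 - 2·2
  ... = 2·(-2) + 5·(1)
So 2·-2 ≡ 1 (mod 5), and -2 mod 5 = 3.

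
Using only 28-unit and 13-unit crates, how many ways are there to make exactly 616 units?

2

Need nonnegative integers with 28j + 13k = 616.
gcd(28, 13) = 1, and 28·(-6) + 13·(13) = 1.
So (j₀, k₀) = (-3696, 8008); general j = -3696 + 13t, k = 8008 - 28t.
j ≥ 0 ⇒ t ≥ 285; k ≥ 0 ⇒ t ≤ 286. That's 2 values of t.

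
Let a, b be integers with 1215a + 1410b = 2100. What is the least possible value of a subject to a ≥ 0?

gcd(1410, 1215) = 15  (1410 = 1*1215 + 195, 1215 = 6*195 + 45, 195 = 4*45 + 15, 45 = 3*15).
15 divides 2100, so solutions exist.
Back-substituting, 1215*(-29) + 1410*(25) = 15.
Scale by 2100/15 = 140: (a₀, b₀) = (-4060, 3500).
General solution: a = -4060 + 94t, b = 3500 - 81t for integer t.
a ≥ 0: smallest is -4060 mod 94 = 76 (at t = 44), with b = -64.

76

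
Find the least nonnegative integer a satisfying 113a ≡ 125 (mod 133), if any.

gcd(133, 113) = 1  (133 = 1×113 + 20, 113 = 5×20 + 13, 20 = 1×13 + 7, 13 = 1×7 + 6, 7 = 1×6 + 1, 6 = 6×1).
1 divides 125, so solutions exist.
Back-substituting, 113×(-20) + 133×(17) = 1.
So 113×(-20) ≡ 1 (mod 133); multiply by 125: a ≡ -2500 (mod 133).
Smallest nonnegative: a = -2500 mod 133 = 27.

27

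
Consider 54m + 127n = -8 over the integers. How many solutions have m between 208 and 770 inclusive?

gcd(127, 54) = 1  (127 = 2*54 + 19, 54 = 2*19 + 16, 19 = 1*16 + 3, 16 = 5*3 + 1, 3 = 3*1).
Back-substituting, 54*(40) + 127*(-17) = 1.
Scale by -8: particular solution (-320, 136); reduce m mod 127: (61, -26).
General solution: m = 61 + 127t, n = -26 - 54t for integer t.
208 ≤ 61 + 127t ≤ 770 gives t ∈ [2, 5], which is 4 values.

4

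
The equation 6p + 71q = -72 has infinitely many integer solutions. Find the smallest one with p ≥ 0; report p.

gcd(71, 6) = 1.
1 divides -72, so solutions exist.
By Bézout, 6×(12) + 71×(-1) = 1.
Scale by -72/1 = -72: (p₀, q₀) = (-864, 72).
General solution: p = -864 + 71t, q = 72 - 6t for integer t.
p ≥ 0: smallest is -864 mod 71 = 59 (at t = 13), with q = -6.

59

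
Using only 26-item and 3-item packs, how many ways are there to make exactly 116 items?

2

Need nonnegative integers with 26j + 3k = 116.
gcd(26, 3) = 1, and 26·(-1) + 3·(9) = 1.
So (j₀, k₀) = (-116, 1044); general j = -116 + 3t, k = 1044 - 26t.
j ≥ 0 ⇒ t ≥ 39; k ≥ 0 ⇒ t ≤ 40. That's 2 values of t.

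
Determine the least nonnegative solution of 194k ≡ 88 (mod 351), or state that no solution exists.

gcd(351, 194) = 1  (351 = 1×194 + 157, 194 = 1×157 + 37, 157 = 4×37 + 9, 37 = 4×9 + 1, 9 = 9×1).
1 divides 88, so solutions exist.
Back-substituting, 194×(38) + 351×(-21) = 1.
So 194×(38) ≡ 1 (mod 351); multiply by 88: k ≡ 3344 (mod 351).
Smallest nonnegative: k = 3344 mod 351 = 185.

185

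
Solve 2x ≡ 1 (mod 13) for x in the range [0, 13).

7

gcd(13, 2) = 1.
By Bézout, 2×(-6) + 13×(1) = 1.
So 2×-6 ≡ 1 (mod 13), and -6 mod 13 = 7.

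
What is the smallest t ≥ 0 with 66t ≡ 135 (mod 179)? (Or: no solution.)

gcd(179, 66) = 1  (179 = 2×66 + 47, 66 = 1×47 + 19, 47 = 2×19 + 9, 19 = 2×9 + 1, 9 = 9×1).
1 divides 135, so solutions exist.
Back-substituting, 66×(19) + 179×(-7) = 1.
So 66×(19) ≡ 1 (mod 179); multiply by 135: t ≡ 2565 (mod 179).
Smallest nonnegative: t = 2565 mod 179 = 59.

59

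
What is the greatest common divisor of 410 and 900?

10

gcd(900, 410):
  900 = 2*410 + 80
  410 = 5*80 + 10
  80 = 8*10
so gcd(900, 410) = 10.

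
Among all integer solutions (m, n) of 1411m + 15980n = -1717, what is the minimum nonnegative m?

633

gcd(15980, 1411) = 17  (15980 = 11×1411 + 459, 1411 = 3×459 + 34, 459 = 13×34 + 17, 34 = 2×17).
17 divides -1717, so solutions exist.
Back-substituting, 1411×(-453) + 15980×(40) = 17.
Scale by -1717/17 = -101: (m₀, n₀) = (45753, -4040).
General solution: m = 45753 + 940t, n = -4040 - 83t for integer t.
m ≥ 0: smallest is 45753 mod 940 = 633 (at t = -48), with n = -56.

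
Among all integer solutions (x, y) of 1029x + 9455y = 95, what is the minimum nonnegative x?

gcd(9455, 1029):
  9455 = 9*1029 + 194
  1029 = 5*194 + 59
  194 = 3*59 + 17
  59 = 3*17 + 8
  17 = 2*8 + 1
  8 = 8*1
so gcd(9455, 1029) = 1.
1 divides 95, so solutions exist.
Back-substitute for Bézout coefficients:
  1 = 17 - 2*8
  ... = 1029*(-1121) + 9455*(122)
Scale by 95/1 = 95: (x₀, y₀) = (-106495, 11590).
General solution: x = -106495 + 9455t, y = 11590 - 1029t for integer t.
x ≥ 0: smallest is -106495 mod 9455 = 6965 (at t = 12), with y = -758.

6965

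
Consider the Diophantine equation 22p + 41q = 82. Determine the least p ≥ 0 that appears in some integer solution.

0

gcd(41, 22):
  41 = 1×22 + 19
  22 = 1×19 + 3
  19 = 6×3 + 1
  3 = 3×1
so gcd(41, 22) = 1.
1 divides 82, so solutions exist.
Back-substitute for Bézout coefficients:
  1 = 19 - 6×3
  ... = 22×(-13) + 41×(7)
Scale by 82/1 = 82: (p₀, q₀) = (-1066, 574).
General solution: p = -1066 + 41t, q = 574 - 22t for integer t.
p ≥ 0: smallest is -1066 mod 41 = 0 (at t = 26), with q = 2.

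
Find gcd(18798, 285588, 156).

6

gcd(285588, 18798):
  285588 = 15×18798 + 3618
  18798 = 5×3618 + 708
  3618 = 5×708 + 78
  708 = 9×78 + 6
  78 = 13×6
so gcd(285588, 18798) = 6.
gcd(6, 156) = 6.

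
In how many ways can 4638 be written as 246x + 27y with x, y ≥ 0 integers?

2

gcd(246, 27) = 3.
By Bézout, 246×(1) + 27×(-9) = 3.
One solution: (7, 108).
General: x = 7 + 9t, y = 108 - 82t.
x ≥ 0 ⇒ t ≥ 0; y ≥ 0 ⇒ t ≤ 1. So t ∈ [0, 1]: 2 solutions.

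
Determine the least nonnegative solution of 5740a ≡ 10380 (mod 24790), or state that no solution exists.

1928

gcd(24790, 5740):
  24790 = 4×5740 + 1830
  5740 = 3×1830 + 250
  1830 = 7×250 + 80
  250 = 3×80 + 10
  80 = 8×10
so gcd(24790, 5740) = 10.
10 divides 10380, so solutions exist.
Back-substitute for Bézout coefficients:
  10 = 250 - 3×80
  ... = 5740×(298) + 24790×(-69)
So 5740×(298) ≡ 10 (mod 24790); multiply by 1038: a ≡ 309324 (mod 2479).
Smallest nonnegative: a = 309324 mod 2479 = 1928.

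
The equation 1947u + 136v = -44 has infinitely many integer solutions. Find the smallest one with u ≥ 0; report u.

gcd(1947, 136):
  1947 = 14·136 + 43
  136 = 3·43 + 7
  43 = 6·7 + 1
  7 = 7·1
so gcd(1947, 136) = 1.
1 divides -44, so solutions exist.
Back-substitute for Bézout coefficients:
  1 = 43 - 6·7
  ... = 1947·(19) + 136·(-272)
Scale by -44/1 = -44: (u₀, v₀) = (-836, 11968).
General solution: u = -836 + 136t, v = 11968 - 1947t for integer t.
u ≥ 0: smallest is -836 mod 136 = 116 (at t = 7), with v = -1661.

116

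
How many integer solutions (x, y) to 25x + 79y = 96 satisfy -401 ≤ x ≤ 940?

gcd(79, 25) = 1  (79 = 3×25 + 4, 25 = 6×4 + 1, 4 = 4×1).
Back-substituting, 25×(19) + 79×(-6) = 1.
Scale by 96: particular solution (1824, -576); reduce x mod 79: (7, -1).
General solution: x = 7 + 79t, y = -1 - 25t for integer t.
-401 ≤ 7 + 79t ≤ 940 gives t ∈ [-5, 11], which is 17 values.

17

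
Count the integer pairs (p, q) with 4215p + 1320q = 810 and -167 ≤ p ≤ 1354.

gcd(4215, 1320) = 15.
By Bézout, 4215·(-31) + 1320·(99) = 15.
Particular solution: (86, -274).
General solution: p = 86 + 88t, q = -274 - 281t for integer t.
-167 ≤ 86 + 88t ≤ 1354 gives t ∈ [-2, 14], which is 17 values.

17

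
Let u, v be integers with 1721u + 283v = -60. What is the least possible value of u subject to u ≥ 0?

gcd(1721, 283):
  1721 = 6·283 + 23
  283 = 12·23 + 7
  23 = 3·7 + 2
  7 = 3·2 + 1
  2 = 2·1
so gcd(1721, 283) = 1.
1 divides -60, so solutions exist.
Back-substitute for Bézout coefficients:
  1 = 7 - 3·2
  ... = 1721·(-123) + 283·(748)
Scale by -60/1 = -60: (u₀, v₀) = (7380, -44880).
General solution: u = 7380 + 283t, v = -44880 - 1721t for integer t.
u ≥ 0: smallest is 7380 mod 283 = 22 (at t = -26), with v = -134.

22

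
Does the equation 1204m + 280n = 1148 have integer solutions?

gcd(1204, 280) = 28  (1204 = 4*280 + 84, 280 = 3*84 + 28, 84 = 3*28).
28 divides 1148, so integer solutions exist.

yes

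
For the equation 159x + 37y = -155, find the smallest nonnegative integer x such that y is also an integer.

gcd(159, 37):
  159 = 4×37 + 11
  37 = 3×11 + 4
  11 = 2×4 + 3
  4 = 1×3 + 1
  3 = 3×1
so gcd(159, 37) = 1.
1 divides -155, so solutions exist.
Back-substitute for Bézout coefficients:
  1 = 4 - 1×3
  ... = 159×(-10) + 37×(43)
Scale by -155/1 = -155: (x₀, y₀) = (1550, -6665).
General solution: x = 1550 + 37t, y = -6665 - 159t for integer t.
x ≥ 0: smallest is 1550 mod 37 = 33 (at t = -41), with y = -146.

33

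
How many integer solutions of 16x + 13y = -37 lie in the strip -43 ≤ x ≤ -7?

3

gcd(16, 13) = 1  (16 = 1×13 + 3, 13 = 4×3 + 1, 3 = 3×1).
Back-substituting, 16×(-4) + 13×(5) = 1.
Scale by -37: particular solution (148, -185); reduce x mod 13: (5, -9).
General solution: x = 5 + 13t, y = -9 - 16t for integer t.
-43 ≤ 5 + 13t ≤ -7 gives t ∈ [-3, -1], which is 3 values.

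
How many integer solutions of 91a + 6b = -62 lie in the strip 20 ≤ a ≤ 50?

gcd(91, 6):
  91 = 15·6 + 1
  6 = 6·1
so gcd(91, 6) = 1.
Back-substitute for Bézout coefficients:
  1 = 91 - 15·6
  ... = 91·(1) + 6·(-15)
Scale by -62: particular solution (-62, 930); reduce a mod 6: (4, -71).
General solution: a = 4 + 6t, b = -71 - 91t for integer t.
20 ≤ 4 + 6t ≤ 50 gives t ∈ [3, 7], which is 5 values.

5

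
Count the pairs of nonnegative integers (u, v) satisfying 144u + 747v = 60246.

5

gcd(747, 144):
  747 = 5×144 + 27
  144 = 5×27 + 9
  27 = 3×9
so gcd(747, 144) = 9.
Back-substitute for Bézout coefficients:
  9 = 144 - 5×27
  ... = 144×(26) + 747×(-5)
Scale by 6694: one solution is (174044, -33470). Reduce u mod 83: (76, 66).
General: u = 76 + 83t, v = 66 - 16t.
u ≥ 0 ⇒ t ≥ 0; v ≥ 0 ⇒ t ≤ 4. So t ∈ [0, 4]: 5 solutions.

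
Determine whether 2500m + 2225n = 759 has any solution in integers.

gcd(2500, 2225):
  2500 = 1×2225 + 275
  2225 = 8×275 + 25
  275 = 11×25
so gcd(2500, 2225) = 25.
25 does not divide 759 (remainder 9), so no integer solutions.

no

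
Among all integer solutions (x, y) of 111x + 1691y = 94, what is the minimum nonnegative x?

336

gcd(1691, 111) = 1.
1 divides 94, so solutions exist.
By Bézout, 111*(-716) + 1691*(47) = 1.
Scale by 94/1 = 94: (x₀, y₀) = (-67304, 4418).
General solution: x = -67304 + 1691t, y = 4418 - 111t for integer t.
x ≥ 0: smallest is -67304 mod 1691 = 336 (at t = 40), with y = -22.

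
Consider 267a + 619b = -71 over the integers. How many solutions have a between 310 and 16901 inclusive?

27

gcd(619, 267):
  619 = 2·267 + 85
  267 = 3·85 + 12
  85 = 7·12 + 1
  12 = 12·1
so gcd(619, 267) = 1.
Back-substitute for Bézout coefficients:
  1 = 85 - 7·12
  ... = 267·(-51) + 619·(22)
Scale by -71: particular solution (3621, -1562); reduce a mod 619: (526, -227).
General solution: a = 526 + 619t, b = -227 - 267t for integer t.
310 ≤ 526 + 619t ≤ 16901 gives t ∈ [0, 26], which is 27 values.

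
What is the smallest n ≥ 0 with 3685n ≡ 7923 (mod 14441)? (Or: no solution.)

8220

gcd(14441, 3685) = 1  (14441 = 3·3685 + 3386, 3685 = 1·3386 + 299, 3386 = 11·299 + 97, 299 = 3·97 + 8, 97 = 12·8 + 1, 8 = 8·1).
1 divides 7923, so solutions exist.
Back-substituting, 3685·(-1787) + 14441·(456) = 1.
So 3685·(-1787) ≡ 1 (mod 14441); multiply by 7923: n ≡ -14158401 (mod 14441).
Smallest nonnegative: n = -14158401 mod 14441 = 8220.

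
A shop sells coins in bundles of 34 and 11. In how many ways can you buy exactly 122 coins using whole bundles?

1

Need nonnegative integers with 34j + 11k = 122.
gcd(34, 11) = 1, and 34·(1) + 11·(-3) = 1.
So (j₀, k₀) = (122, -366); general j = 122 + 11t, k = -366 - 34t.
j ≥ 0 ⇒ t ≥ -11; k ≥ 0 ⇒ t ≤ -11. That's 1 value of t.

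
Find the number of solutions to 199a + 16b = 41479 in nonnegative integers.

gcd(199, 16) = 1.
By Bézout, 199×(7) + 16×(-87) = 1.
One solution: (1, 2580).
General: a = 1 + 16t, b = 2580 - 199t.
a ≥ 0 ⇒ t ≥ 0; b ≥ 0 ⇒ t ≤ 12. So t ∈ [0, 12]: 13 solutions.

13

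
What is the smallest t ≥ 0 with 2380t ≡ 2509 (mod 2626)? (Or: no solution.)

no solution

gcd(2626, 2380):
  2626 = 1×2380 + 246
  2380 = 9×246 + 166
  246 = 1×166 + 80
  166 = 2×80 + 6
  80 = 13×6 + 2
  6 = 3×2
so gcd(2626, 2380) = 2.
2 does not divide 2509, so the congruence has no solution.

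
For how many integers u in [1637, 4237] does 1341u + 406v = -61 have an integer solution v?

6

gcd(1341, 406) = 1.
By Bézout, 1341×(-33) + 406×(109) = 1.
Particular solution: (389, -1285).
General solution: u = 389 + 406t, v = -1285 - 1341t for integer t.
1637 ≤ 389 + 406t ≤ 4237 gives t ∈ [4, 9], which is 6 values.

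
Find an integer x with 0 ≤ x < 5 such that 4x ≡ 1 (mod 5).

gcd(5, 4) = 1  (5 = 1·4 + 1, 4 = 4·1).
Back-substituting, 4·(-1) + 5·(1) = 1.
So 4·-1 ≡ 1 (mod 5), and -1 mod 5 = 4.

4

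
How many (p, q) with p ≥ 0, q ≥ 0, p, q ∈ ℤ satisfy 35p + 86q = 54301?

19

gcd(86, 35) = 1.
By Bézout, 35×(-27) + 86×(11) = 1.
One solution: (1, 631).
General: p = 1 + 86t, q = 631 - 35t.
p ≥ 0 ⇒ t ≥ 0; q ≥ 0 ⇒ t ≤ 18. So t ∈ [0, 18]: 19 solutions.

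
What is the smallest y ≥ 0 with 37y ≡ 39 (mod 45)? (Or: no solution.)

gcd(45, 37) = 1.
1 divides 39, so solutions exist.
By Bézout, 37·(-17) + 45·(14) = 1.
So 37·(-17) ≡ 1 (mod 45); multiply by 39: y ≡ -663 (mod 45).
Smallest nonnegative: y = -663 mod 45 = 12.

12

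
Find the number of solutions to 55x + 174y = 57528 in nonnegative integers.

gcd(174, 55) = 1  (174 = 3*55 + 9, 55 = 6*9 + 1, 9 = 9*1).
Back-substituting, 55*(19) + 174*(-6) = 1.
Scale by 57528: one solution is (1093032, -345168). Reduce x mod 174: (138, 287).
General: x = 138 + 174t, y = 287 - 55t.
x ≥ 0 ⇒ t ≥ 0; y ≥ 0 ⇒ t ≤ 5. So t ∈ [0, 5]: 6 solutions.

6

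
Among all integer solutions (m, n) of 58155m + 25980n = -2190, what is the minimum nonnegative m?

gcd(58155, 25980):
  58155 = 2*25980 + 6195
  25980 = 4*6195 + 1200
  6195 = 5*1200 + 195
  1200 = 6*195 + 30
  195 = 6*30 + 15
  30 = 2*15
so gcd(58155, 25980) = 15.
15 divides -2190, so solutions exist.
Back-substitute for Bézout coefficients:
  15 = 195 - 6*30
  ... = 58155*(801) + 25980*(-1793)
Scale by -2190/15 = -146: (m₀, n₀) = (-116946, 261778).
General solution: m = -116946 + 1732t, n = 261778 - 3877t for integer t.
m ≥ 0: smallest is -116946 mod 1732 = 830 (at t = 68), with n = -1858.

830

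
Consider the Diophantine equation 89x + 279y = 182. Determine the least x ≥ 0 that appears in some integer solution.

gcd(279, 89):
  279 = 3*89 + 12
  89 = 7*12 + 5
  12 = 2*5 + 2
  5 = 2*2 + 1
  2 = 2*1
so gcd(279, 89) = 1.
1 divides 182, so solutions exist.
Back-substitute for Bézout coefficients:
  1 = 5 - 2*2
  ... = 89*(116) + 279*(-37)
Scale by 182/1 = 182: (x₀, y₀) = (21112, -6734).
General solution: x = 21112 + 279t, y = -6734 - 89t for integer t.
x ≥ 0: smallest is 21112 mod 279 = 187 (at t = -75), with y = -59.

187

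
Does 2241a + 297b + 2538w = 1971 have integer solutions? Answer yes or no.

gcd(2241, 297) = 27  (2241 = 7·297 + 162, 297 = 1·162 + 135, 162 = 1·135 + 27, 135 = 5·27).
gcd(27, 2538) = 27.
27 divides 1971, so integer solutions exist.

yes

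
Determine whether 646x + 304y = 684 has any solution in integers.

yes

gcd(646, 304) = 38  (646 = 2*304 + 38, 304 = 8*38).
38 divides 684, so integer solutions exist.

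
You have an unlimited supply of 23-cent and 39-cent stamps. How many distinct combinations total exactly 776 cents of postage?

1

Need nonnegative integers with 23j + 39k = 776.
gcd(23, 39) = 1, and 23·(17) + 39·(-10) = 1.
So (j₀, k₀) = (13192, -7760); general j = 13192 + 39t, k = -7760 - 23t.
j ≥ 0 ⇒ t ≥ -338; k ≥ 0 ⇒ t ≤ -338. That's 1 value of t.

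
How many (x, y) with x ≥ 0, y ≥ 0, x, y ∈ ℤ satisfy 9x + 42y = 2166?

17

gcd(42, 9) = 3.
By Bézout, 9*(5) + 42*(-1) = 3.
One solution: (12, 49).
General: x = 12 + 14t, y = 49 - 3t.
x ≥ 0 ⇒ t ≥ 0; y ≥ 0 ⇒ t ≤ 16. So t ∈ [0, 16]: 17 solutions.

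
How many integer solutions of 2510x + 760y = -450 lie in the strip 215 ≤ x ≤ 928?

gcd(2510, 760):
  2510 = 3·760 + 230
  760 = 3·230 + 70
  230 = 3·70 + 20
  70 = 3·20 + 10
  20 = 2·10
so gcd(2510, 760) = 10.
Back-substitute for Bézout coefficients:
  10 = 70 - 3·20
  ... = 2510·(-33) + 760·(109)
Scale by -45: particular solution (1485, -4905); reduce x mod 76: (41, -136).
General solution: x = 41 + 76t, y = -136 - 251t for integer t.
215 ≤ 41 + 76t ≤ 928 gives t ∈ [3, 11], which is 9 values.

9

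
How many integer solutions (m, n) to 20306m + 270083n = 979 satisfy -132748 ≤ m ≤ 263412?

gcd(270083, 20306) = 11.
By Bézout, 20306·(2035) + 270083·(-153) = 11.
Particular solution: (9244, -695).
General solution: m = 9244 + 24553t, n = -695 - 1846t for integer t.
-132748 ≤ 9244 + 24553t ≤ 263412 gives t ∈ [-5, 10], which is 16 values.

16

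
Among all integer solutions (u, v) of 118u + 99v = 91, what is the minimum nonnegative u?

10

gcd(118, 99) = 1  (118 = 1×99 + 19, 99 = 5×19 + 4, 19 = 4×4 + 3, 4 = 1×3 + 1, 3 = 3×1).
1 divides 91, so solutions exist.
Back-substituting, 118×(-26) + 99×(31) = 1.
Scale by 91/1 = 91: (u₀, v₀) = (-2366, 2821).
General solution: u = -2366 + 99t, v = 2821 - 118t for integer t.
u ≥ 0: smallest is -2366 mod 99 = 10 (at t = 24), with v = -11.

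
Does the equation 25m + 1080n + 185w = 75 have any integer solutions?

yes

gcd(1080, 25) = 5  (1080 = 43*25 + 5, 25 = 5*5).
gcd(5, 185) = 5.
5 divides 75, so integer solutions exist.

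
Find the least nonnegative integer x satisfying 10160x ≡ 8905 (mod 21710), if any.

no solution

gcd(21710, 10160) = 10.
10 does not divide 8905, so the congruence has no solution.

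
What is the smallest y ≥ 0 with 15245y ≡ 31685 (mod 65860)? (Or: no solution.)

gcd(65860, 15245):
  65860 = 4·15245 + 4880
  15245 = 3·4880 + 605
  4880 = 8·605 + 40
  605 = 15·40 + 5
  40 = 8·5
so gcd(65860, 15245) = 5.
5 divides 31685, so solutions exist.
Back-substitute for Bézout coefficients:
  5 = 605 - 15·40
  ... = 15245·(1633) + 65860·(-378)
So 15245·(1633) ≡ 5 (mod 65860); multiply by 6337: y ≡ 10348321 (mod 13172).
Smallest nonnegative: y = 10348321 mod 13172 = 8301.

8301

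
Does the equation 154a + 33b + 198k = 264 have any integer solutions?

yes

gcd(154, 33) = 11  (154 = 4×33 + 22, 33 = 1×22 + 11, 22 = 2×11).
gcd(11, 198) = 11.
11 divides 264, so integer solutions exist.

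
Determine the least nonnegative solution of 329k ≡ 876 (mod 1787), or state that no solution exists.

gcd(1787, 329):
  1787 = 5×329 + 142
  329 = 2×142 + 45
  142 = 3×45 + 7
  45 = 6×7 + 3
  7 = 2×3 + 1
  3 = 3×1
so gcd(1787, 329) = 1.
1 divides 876, so solutions exist.
Back-substitute for Bézout coefficients:
  1 = 7 - 2×3
  ... = 329×(-516) + 1787×(95)
So 329×(-516) ≡ 1 (mod 1787); multiply by 876: k ≡ -452016 (mod 1787).
Smallest nonnegative: k = -452016 mod 1787 = 95.

95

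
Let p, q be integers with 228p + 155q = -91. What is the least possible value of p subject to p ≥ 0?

gcd(228, 155) = 1  (228 = 1*155 + 73, 155 = 2*73 + 9, 73 = 8*9 + 1, 9 = 9*1).
1 divides -91, so solutions exist.
Back-substituting, 228*(17) + 155*(-25) = 1.
Scale by -91/1 = -91: (p₀, q₀) = (-1547, 2275).
General solution: p = -1547 + 155t, q = 2275 - 228t for integer t.
p ≥ 0: smallest is -1547 mod 155 = 3 (at t = 10), with q = -5.

3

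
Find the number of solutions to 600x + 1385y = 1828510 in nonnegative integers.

gcd(1385, 600) = 5.
By Bézout, 600×(-30) + 1385×(13) = 5.
One solution: (79, 1286).
General: x = 79 + 277t, y = 1286 - 120t.
x ≥ 0 ⇒ t ≥ 0; y ≥ 0 ⇒ t ≤ 10. So t ∈ [0, 10]: 11 solutions.

11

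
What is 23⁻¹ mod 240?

167

gcd(240, 23) = 1  (240 = 10×23 + 10, 23 = 2×10 + 3, 10 = 3×3 + 1, 3 = 3×1).
Back-substituting, 23×(-73) + 240×(7) = 1.
So 23×-73 ≡ 1 (mod 240), and -73 mod 240 = 167.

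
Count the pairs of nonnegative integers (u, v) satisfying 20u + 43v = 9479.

gcd(43, 20) = 1.
By Bézout, 20×(-15) + 43×(7) = 1.
One solution: (16, 213).
General: u = 16 + 43t, v = 213 - 20t.
u ≥ 0 ⇒ t ≥ 0; v ≥ 0 ⇒ t ≤ 10. So t ∈ [0, 10]: 11 solutions.

11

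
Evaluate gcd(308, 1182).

2

gcd(1182, 308) = 2  (1182 = 3*308 + 258, 308 = 1*258 + 50, 258 = 5*50 + 8, 50 = 6*8 + 2, 8 = 4*2).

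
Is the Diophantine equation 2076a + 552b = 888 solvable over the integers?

gcd(2076, 552) = 12.
12 divides 888, so integer solutions exist.

yes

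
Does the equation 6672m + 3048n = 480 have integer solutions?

yes

gcd(6672, 3048) = 24  (6672 = 2*3048 + 576, 3048 = 5*576 + 168, 576 = 3*168 + 72, 168 = 2*72 + 24, 72 = 3*24).
24 divides 480, so integer solutions exist.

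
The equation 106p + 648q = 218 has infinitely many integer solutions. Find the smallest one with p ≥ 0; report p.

gcd(648, 106) = 2  (648 = 6*106 + 12, 106 = 8*12 + 10, 12 = 1*10 + 2, 10 = 5*2).
2 divides 218, so solutions exist.
Back-substituting, 106*(-55) + 648*(9) = 2.
Scale by 218/2 = 109: (p₀, q₀) = (-5995, 981).
General solution: p = -5995 + 324t, q = 981 - 53t for integer t.
p ≥ 0: smallest is -5995 mod 324 = 161 (at t = 19), with q = -26.

161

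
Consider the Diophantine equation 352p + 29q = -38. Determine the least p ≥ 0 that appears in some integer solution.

5

gcd(352, 29):
  352 = 12*29 + 4
  29 = 7*4 + 1
  4 = 4*1
so gcd(352, 29) = 1.
1 divides -38, so solutions exist.
Back-substitute for Bézout coefficients:
  1 = 29 - 7*4
  ... = 352*(-7) + 29*(85)
Scale by -38/1 = -38: (p₀, q₀) = (266, -3230).
General solution: p = 266 + 29t, q = -3230 - 352t for integer t.
p ≥ 0: smallest is 266 mod 29 = 5 (at t = -9), with q = -62.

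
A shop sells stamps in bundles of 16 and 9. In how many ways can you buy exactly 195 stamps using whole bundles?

1

Need nonnegative integers with 16j + 9k = 195.
gcd(16, 9) = 1, and 16·(4) + 9·(-7) = 1.
So (j₀, k₀) = (780, -1365); general j = 780 + 9t, k = -1365 - 16t.
j ≥ 0 ⇒ t ≥ -86; k ≥ 0 ⇒ t ≤ -86. That's 1 value of t.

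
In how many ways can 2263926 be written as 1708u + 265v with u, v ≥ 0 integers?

gcd(1708, 265):
  1708 = 6*265 + 118
  265 = 2*118 + 29
  118 = 4*29 + 2
  29 = 14*2 + 1
  2 = 2*1
so gcd(1708, 265) = 1.
Back-substitute for Bézout coefficients:
  1 = 29 - 14*2
  ... = 1708*(-128) + 265*(825)
Scale by 2263926: one solution is (-289782528, 1867738950). Reduce u mod 265: (7, 8498).
General: u = 7 + 265t, v = 8498 - 1708t.
u ≥ 0 ⇒ t ≥ 0; v ≥ 0 ⇒ t ≤ 4. So t ∈ [0, 4]: 5 solutions.

5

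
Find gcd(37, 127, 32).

gcd(127, 37) = 1  (127 = 3*37 + 16, 37 = 2*16 + 5, 16 = 3*5 + 1, 5 = 5*1).
gcd(1, 32) = 1.

1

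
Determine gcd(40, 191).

1

gcd(191, 40):
  191 = 4*40 + 31
  40 = 1*31 + 9
  31 = 3*9 + 4
  9 = 2*4 + 1
  4 = 4*1
so gcd(191, 40) = 1.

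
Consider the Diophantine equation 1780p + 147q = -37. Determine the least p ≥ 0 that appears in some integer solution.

gcd(1780, 147):
  1780 = 12·147 + 16
  147 = 9·16 + 3
  16 = 5·3 + 1
  3 = 3·1
so gcd(1780, 147) = 1.
1 divides -37, so solutions exist.
Back-substitute for Bézout coefficients:
  1 = 16 - 5·3
  ... = 1780·(46) + 147·(-557)
Scale by -37/1 = -37: (p₀, q₀) = (-1702, 20609).
General solution: p = -1702 + 147t, q = 20609 - 1780t for integer t.
p ≥ 0: smallest is -1702 mod 147 = 62 (at t = 12), with q = -751.

62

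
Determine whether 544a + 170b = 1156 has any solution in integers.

yes

gcd(544, 170) = 34  (544 = 3·170 + 34, 170 = 5·34).
34 divides 1156, so integer solutions exist.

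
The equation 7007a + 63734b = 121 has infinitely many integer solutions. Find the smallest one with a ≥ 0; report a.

gcd(63734, 7007) = 11  (63734 = 9·7007 + 671, 7007 = 10·671 + 297, 671 = 2·297 + 77, 297 = 3·77 + 66, 77 = 1·66 + 11, 66 = 6·11).
11 divides 121, so solutions exist.
Back-substituting, 7007·(-855) + 63734·(94) = 11.
Scale by 121/11 = 11: (a₀, b₀) = (-9405, 1034).
General solution: a = -9405 + 5794t, b = 1034 - 637t for integer t.
a ≥ 0: smallest is -9405 mod 5794 = 2183 (at t = 2), with b = -240.

2183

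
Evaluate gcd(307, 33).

1

gcd(307, 33):
  307 = 9*33 + 10
  33 = 3*10 + 3
  10 = 3*3 + 1
  3 = 3*1
so gcd(307, 33) = 1.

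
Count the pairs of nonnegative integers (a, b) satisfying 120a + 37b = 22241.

5

gcd(120, 37) = 1.
By Bézout, 120×(-4) + 37×(13) = 1.
One solution: (21, 533).
General: a = 21 + 37t, b = 533 - 120t.
a ≥ 0 ⇒ t ≥ 0; b ≥ 0 ⇒ t ≤ 4. So t ∈ [0, 4]: 5 solutions.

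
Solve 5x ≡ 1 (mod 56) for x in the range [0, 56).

45

gcd(56, 5):
  56 = 11×5 + 1
  5 = 5×1
so gcd(56, 5) = 1.
Back-substitute for Bézout coefficients:
  1 = 56 - 11×5
  ... = 5×(-11) + 56×(1)
So 5×-11 ≡ 1 (mod 56), and -11 mod 56 = 45.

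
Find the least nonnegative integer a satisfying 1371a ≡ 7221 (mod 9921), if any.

gcd(9921, 1371) = 3.
3 divides 7221, so solutions exist.
By Bézout, 1371*(398) + 9921*(-55) = 3.
So 1371*(398) ≡ 3 (mod 9921); multiply by 2407: a ≡ 957986 (mod 3307).
Smallest nonnegative: a = 957986 mod 3307 = 2263.

2263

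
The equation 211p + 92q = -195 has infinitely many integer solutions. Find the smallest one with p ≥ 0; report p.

gcd(211, 92):
  211 = 2·92 + 27
  92 = 3·27 + 11
  27 = 2·11 + 5
  11 = 2·5 + 1
  5 = 5·1
so gcd(211, 92) = 1.
1 divides -195, so solutions exist.
Back-substitute for Bézout coefficients:
  1 = 11 - 2·5
  ... = 211·(-17) + 92·(39)
Scale by -195/1 = -195: (p₀, q₀) = (3315, -7605).
General solution: p = 3315 + 92t, q = -7605 - 211t for integer t.
p ≥ 0: smallest is 3315 mod 92 = 3 (at t = -36), with q = -9.

3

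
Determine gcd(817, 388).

1

gcd(817, 388) = 1  (817 = 2*388 + 41, 388 = 9*41 + 19, 41 = 2*19 + 3, 19 = 6*3 + 1, 3 = 3*1).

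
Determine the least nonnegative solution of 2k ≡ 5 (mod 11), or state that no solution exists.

gcd(11, 2):
  11 = 5×2 + 1
  2 = 2×1
so gcd(11, 2) = 1.
1 divides 5, so solutions exist.
Back-substitute for Bézout coefficients:
  1 = 11 - 5×2
  ... = 2×(-5) + 11×(1)
So 2×(-5) ≡ 1 (mod 11); multiply by 5: k ≡ -25 (mod 11).
Smallest nonnegative: k = -25 mod 11 = 8.

8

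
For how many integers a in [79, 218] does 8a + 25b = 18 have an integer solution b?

gcd(25, 8) = 1.
By Bézout, 8·(-3) + 25·(1) = 1.
Particular solution: (21, -6).
General solution: a = 21 + 25t, b = -6 - 8t for integer t.
79 ≤ 21 + 25t ≤ 218 gives t ∈ [3, 7], which is 5 values.

5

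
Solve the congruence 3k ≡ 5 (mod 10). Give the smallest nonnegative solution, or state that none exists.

5

gcd(10, 3):
  10 = 3*3 + 1
  3 = 3*1
so gcd(10, 3) = 1.
1 divides 5, so solutions exist.
Back-substitute for Bézout coefficients:
  1 = 10 - 3*3
  ... = 3*(-3) + 10*(1)
So 3*(-3) ≡ 1 (mod 10); multiply by 5: k ≡ -15 (mod 10).
Smallest nonnegative: k = -15 mod 10 = 5.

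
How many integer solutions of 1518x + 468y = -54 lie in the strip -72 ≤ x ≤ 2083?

27

gcd(1518, 468) = 6.
By Bézout, 1518×(37) + 468×(-120) = 6.
Particular solution: (57, -185).
General solution: x = 57 + 78t, y = -185 - 253t for integer t.
-72 ≤ 57 + 78t ≤ 2083 gives t ∈ [-1, 25], which is 27 values.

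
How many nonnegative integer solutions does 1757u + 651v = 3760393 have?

23

gcd(1757, 651) = 7  (1757 = 2×651 + 455, 651 = 1×455 + 196, 455 = 2×196 + 63, 196 = 3×63 + 7, 63 = 9×7).
Back-substituting, 1757×(-10) + 651×(27) = 7.
Scale by 537199: one solution is (-5371990, 14504373). Reduce u mod 93: (62, 5609).
General: u = 62 + 93t, v = 5609 - 251t.
u ≥ 0 ⇒ t ≥ 0; v ≥ 0 ⇒ t ≤ 22. So t ∈ [0, 22]: 23 solutions.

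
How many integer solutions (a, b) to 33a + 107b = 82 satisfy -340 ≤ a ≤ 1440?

gcd(107, 33) = 1  (107 = 3*33 + 8, 33 = 4*8 + 1, 8 = 8*1).
Back-substituting, 33*(13) + 107*(-4) = 1.
Scale by 82: particular solution (1066, -328); reduce a mod 107: (103, -31).
General solution: a = 103 + 107t, b = -31 - 33t for integer t.
-340 ≤ 103 + 107t ≤ 1440 gives t ∈ [-4, 12], which is 17 values.

17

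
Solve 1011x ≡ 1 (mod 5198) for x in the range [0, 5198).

1563

gcd(5198, 1011) = 1.
By Bézout, 1011·(1563) + 5198·(-304) = 1.
So 1011·1563 ≡ 1 (mod 5198), and 1563 mod 5198 = 1563.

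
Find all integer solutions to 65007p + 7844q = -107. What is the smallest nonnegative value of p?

1367

gcd(65007, 7844) = 1  (65007 = 8*7844 + 2255, 7844 = 3*2255 + 1079, 2255 = 2*1079 + 97, 1079 = 11*97 + 12, 97 = 8*12 + 1, 12 = 12*1).
1 divides -107, so solutions exist.
Back-substituting, 65007*(647) + 7844*(-5362) = 1.
Scale by -107/1 = -107: (p₀, q₀) = (-69229, 573734).
General solution: p = -69229 + 7844t, q = 573734 - 65007t for integer t.
p ≥ 0: smallest is -69229 mod 7844 = 1367 (at t = 9), with q = -11329.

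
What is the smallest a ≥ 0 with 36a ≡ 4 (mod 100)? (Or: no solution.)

14

gcd(100, 36):
  100 = 2·36 + 28
  36 = 1·28 + 8
  28 = 3·8 + 4
  8 = 2·4
so gcd(100, 36) = 4.
4 divides 4, so solutions exist.
Back-substitute for Bézout coefficients:
  4 = 28 - 3·8
  ... = 36·(-11) + 100·(4)
So 36·(-11) ≡ 4 (mod 100); multiply by 1: a ≡ -11 (mod 25).
Smallest nonnegative: a = -11 mod 25 = 14.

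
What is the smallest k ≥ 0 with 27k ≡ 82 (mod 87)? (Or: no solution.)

gcd(87, 27):
  87 = 3·27 + 6
  27 = 4·6 + 3
  6 = 2·3
so gcd(87, 27) = 3.
3 does not divide 82, so the congruence has no solution.

no solution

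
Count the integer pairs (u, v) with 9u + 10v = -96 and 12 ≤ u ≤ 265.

gcd(10, 9) = 1.
By Bézout, 9×(-1) + 10×(1) = 1.
Particular solution: (6, -15).
General solution: u = 6 + 10t, v = -15 - 9t for integer t.
12 ≤ 6 + 10t ≤ 265 gives t ∈ [1, 25], which is 25 values.

25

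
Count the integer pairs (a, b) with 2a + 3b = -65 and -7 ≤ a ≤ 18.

9

gcd(3, 2):
  3 = 1·2 + 1
  2 = 2·1
so gcd(3, 2) = 1.
Back-substitute for Bézout coefficients:
  1 = 3 - 1·2
  ... = 2·(-1) + 3·(1)
Scale by -65: particular solution (65, -65); reduce a mod 3: (2, -23).
General solution: a = 2 + 3t, b = -23 - 2t for integer t.
-7 ≤ 2 + 3t ≤ 18 gives t ∈ [-3, 5], which is 9 values.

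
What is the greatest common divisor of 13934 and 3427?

gcd(13934, 3427) = 1  (13934 = 4×3427 + 226, 3427 = 15×226 + 37, 226 = 6×37 + 4, 37 = 9×4 + 1, 4 = 4×1).

1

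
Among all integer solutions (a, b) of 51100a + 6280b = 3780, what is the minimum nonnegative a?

gcd(51100, 6280) = 20.
20 divides 3780, so solutions exist.
By Bézout, 51100·(-73) + 6280·(594) = 20.
Scale by 3780/20 = 189: (a₀, b₀) = (-13797, 112266).
General solution: a = -13797 + 314t, b = 112266 - 2555t for integer t.
a ≥ 0: smallest is -13797 mod 314 = 19 (at t = 44), with b = -154.

19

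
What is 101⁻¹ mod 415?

gcd(415, 101):
  415 = 4·101 + 11
  101 = 9·11 + 2
  11 = 5·2 + 1
  2 = 2·1
so gcd(415, 101) = 1.
Back-substitute for Bézout coefficients:
  1 = 11 - 5·2
  ... = 101·(-189) + 415·(46)
So 101·-189 ≡ 1 (mod 415), and -189 mod 415 = 226.

226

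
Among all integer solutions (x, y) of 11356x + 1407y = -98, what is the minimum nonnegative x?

196

gcd(11356, 1407):
  11356 = 8×1407 + 100
  1407 = 14×100 + 7
  100 = 14×7 + 2
  7 = 3×2 + 1
  2 = 2×1
so gcd(11356, 1407) = 1.
1 divides -98, so solutions exist.
Back-substitute for Bézout coefficients:
  1 = 7 - 3×2
  ... = 11356×(-605) + 1407×(4883)
Scale by -98/1 = -98: (x₀, y₀) = (59290, -478534).
General solution: x = 59290 + 1407t, y = -478534 - 11356t for integer t.
x ≥ 0: smallest is 59290 mod 1407 = 196 (at t = -42), with y = -1582.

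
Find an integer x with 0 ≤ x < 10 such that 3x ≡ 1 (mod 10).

gcd(10, 3) = 1.
By Bézout, 3·(-3) + 10·(1) = 1.
So 3·-3 ≡ 1 (mod 10), and -3 mod 10 = 7.

7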